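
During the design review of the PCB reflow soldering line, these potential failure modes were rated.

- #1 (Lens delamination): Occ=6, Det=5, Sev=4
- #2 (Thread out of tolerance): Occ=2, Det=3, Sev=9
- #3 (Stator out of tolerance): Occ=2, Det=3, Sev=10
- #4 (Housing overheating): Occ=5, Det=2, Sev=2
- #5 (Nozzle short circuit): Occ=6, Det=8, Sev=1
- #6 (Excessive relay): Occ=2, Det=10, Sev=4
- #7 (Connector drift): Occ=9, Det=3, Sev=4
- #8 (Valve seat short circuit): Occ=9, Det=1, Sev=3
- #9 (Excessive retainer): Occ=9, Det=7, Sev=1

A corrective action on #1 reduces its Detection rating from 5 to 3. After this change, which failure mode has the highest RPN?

#7

RPN = Severity × Occurrence × Detection:
  #1: 4 × 6 × 5 = 120
  #2: 9 × 2 × 3 = 54
  #3: 10 × 2 × 3 = 60
  #4: 2 × 5 × 2 = 20
  #5: 1 × 6 × 8 = 48
  #6: 4 × 2 × 10 = 80
  #7: 4 × 9 × 3 = 108
  #8: 3 × 9 × 1 = 27
  #9: 1 × 9 × 7 = 63
After action: #1 → 4 × 6 × 3 = 72.
Revised RPNs: #7=108, #6=80, #1=72, #9=63, #3=60, #2=54, #5=48, #8=27, #4=20.
Highest is now #7 (108).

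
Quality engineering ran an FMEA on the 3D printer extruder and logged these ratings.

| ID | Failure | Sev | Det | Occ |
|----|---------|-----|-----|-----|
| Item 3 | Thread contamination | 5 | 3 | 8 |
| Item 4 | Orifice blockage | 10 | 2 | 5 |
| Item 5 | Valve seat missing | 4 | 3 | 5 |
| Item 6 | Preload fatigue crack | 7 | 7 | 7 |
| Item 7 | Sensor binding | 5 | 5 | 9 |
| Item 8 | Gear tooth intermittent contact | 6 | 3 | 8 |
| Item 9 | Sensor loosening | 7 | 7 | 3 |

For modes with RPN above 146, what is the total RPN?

715

RPN = Severity × Occurrence × Detection:
  Item 3: 5 × 8 × 3 = 120
  Item 4: 10 × 5 × 2 = 100
  Item 5: 4 × 5 × 3 = 60
  Item 6: 7 × 7 × 7 = 343
  Item 7: 5 × 9 × 5 = 225
  Item 8: 6 × 8 × 3 = 144
  Item 9: 7 × 3 × 7 = 147
RPN > 146: Item 6 (343), Item 7 (225), Item 9 (147).
Sum: 343 + 225 + 147 = 715.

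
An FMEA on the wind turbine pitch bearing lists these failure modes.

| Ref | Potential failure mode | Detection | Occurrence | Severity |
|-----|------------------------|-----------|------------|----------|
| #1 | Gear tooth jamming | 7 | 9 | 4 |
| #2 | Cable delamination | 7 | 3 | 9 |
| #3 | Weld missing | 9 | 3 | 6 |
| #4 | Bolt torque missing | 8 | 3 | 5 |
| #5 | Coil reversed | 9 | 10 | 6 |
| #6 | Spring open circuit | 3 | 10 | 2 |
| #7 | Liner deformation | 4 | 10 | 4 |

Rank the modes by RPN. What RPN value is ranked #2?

RPN = Severity × Occurrence × Detection:
  #1: 4 × 9 × 7 = 252
  #2: 9 × 3 × 7 = 189
  #3: 6 × 3 × 9 = 162
  #4: 5 × 3 × 8 = 120
  #5: 6 × 10 × 9 = 540
  #6: 2 × 10 × 3 = 60
  #7: 4 × 10 × 4 = 160
Sorted descending: 540, 252, 189, 162, 160, 120, 60.
The second-highest RPN is 252 (#1).

252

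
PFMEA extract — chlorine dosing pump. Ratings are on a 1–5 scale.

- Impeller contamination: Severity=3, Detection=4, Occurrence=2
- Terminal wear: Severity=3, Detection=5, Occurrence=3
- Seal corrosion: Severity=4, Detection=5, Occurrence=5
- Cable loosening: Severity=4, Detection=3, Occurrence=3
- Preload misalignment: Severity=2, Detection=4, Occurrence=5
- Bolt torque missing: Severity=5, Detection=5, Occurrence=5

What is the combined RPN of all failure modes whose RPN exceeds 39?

RPN = Severity × Occurrence × Detection:
  Impeller contamination: 3 × 2 × 4 = 24
  Terminal wear: 3 × 3 × 5 = 45
  Seal corrosion: 4 × 5 × 5 = 100
  Cable loosening: 4 × 3 × 3 = 36
  Preload misalignment: 2 × 5 × 4 = 40
  Bolt torque missing: 5 × 5 × 5 = 125
RPN > 39: Terminal wear (45), Seal corrosion (100), Preload misalignment (40), Bolt torque missing (125).
Sum: 45 + 100 + 40 + 125 = 310.

310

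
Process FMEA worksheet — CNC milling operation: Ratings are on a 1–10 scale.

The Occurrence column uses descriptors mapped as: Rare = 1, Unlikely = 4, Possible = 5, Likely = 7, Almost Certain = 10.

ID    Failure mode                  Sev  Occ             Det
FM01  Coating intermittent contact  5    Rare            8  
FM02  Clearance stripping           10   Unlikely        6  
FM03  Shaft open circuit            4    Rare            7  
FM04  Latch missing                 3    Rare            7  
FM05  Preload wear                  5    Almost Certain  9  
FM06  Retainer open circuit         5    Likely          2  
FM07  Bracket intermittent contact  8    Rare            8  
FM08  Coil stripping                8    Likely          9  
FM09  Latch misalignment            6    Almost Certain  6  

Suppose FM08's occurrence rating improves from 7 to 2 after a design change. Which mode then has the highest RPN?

RPN = Severity × Occurrence × Detection:
  FM01: 5 × 1 × 8 = 40
  FM02: 10 × 4 × 6 = 240
  FM03: 4 × 1 × 7 = 28
  FM04: 3 × 1 × 7 = 21
  FM05: 5 × 10 × 9 = 450
  FM06: 5 × 7 × 2 = 70
  FM07: 8 × 1 × 8 = 64
  FM08: 8 × 7 × 9 = 504
  FM09: 6 × 10 × 6 = 360
After action: FM08 → 8 × 2 × 9 = 144.
Revised RPNs: FM05=450, FM09=360, FM02=240, FM08=144, FM06=70, FM07=64, FM01=40, FM03=28, FM04=21.
Highest is now FM05 (450).

FM05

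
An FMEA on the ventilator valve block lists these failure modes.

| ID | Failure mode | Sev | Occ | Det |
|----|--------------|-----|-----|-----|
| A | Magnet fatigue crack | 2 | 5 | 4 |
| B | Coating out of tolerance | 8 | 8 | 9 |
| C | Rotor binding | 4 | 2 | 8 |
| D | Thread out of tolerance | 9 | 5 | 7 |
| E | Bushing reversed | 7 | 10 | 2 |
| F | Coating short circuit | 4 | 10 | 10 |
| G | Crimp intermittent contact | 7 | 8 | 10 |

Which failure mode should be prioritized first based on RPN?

B

RPN = Severity × Occurrence × Detection:
  A: 2 × 5 × 4 = 40
  B: 8 × 8 × 9 = 576
  C: 4 × 2 × 8 = 64
  D: 9 × 5 × 7 = 315
  E: 7 × 10 × 2 = 140
  F: 4 × 10 × 10 = 400
  G: 7 × 8 × 10 = 560
Highest RPN is 576 → B.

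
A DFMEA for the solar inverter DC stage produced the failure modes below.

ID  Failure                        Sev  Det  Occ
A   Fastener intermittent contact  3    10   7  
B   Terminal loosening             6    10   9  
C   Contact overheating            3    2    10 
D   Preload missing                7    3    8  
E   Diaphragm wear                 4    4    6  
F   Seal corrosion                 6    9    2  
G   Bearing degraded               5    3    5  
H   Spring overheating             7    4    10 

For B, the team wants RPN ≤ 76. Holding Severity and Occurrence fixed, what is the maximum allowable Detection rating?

B: S=6, O=9, D=10 → current RPN = 540.
Fixed product = 54. Need 54 × D ≤ 76, so D ≤ 76/54 = 1.41.
Maximum integer Detection rating = 1 (gives RPN 54; D=2 would give 108 > 76).

1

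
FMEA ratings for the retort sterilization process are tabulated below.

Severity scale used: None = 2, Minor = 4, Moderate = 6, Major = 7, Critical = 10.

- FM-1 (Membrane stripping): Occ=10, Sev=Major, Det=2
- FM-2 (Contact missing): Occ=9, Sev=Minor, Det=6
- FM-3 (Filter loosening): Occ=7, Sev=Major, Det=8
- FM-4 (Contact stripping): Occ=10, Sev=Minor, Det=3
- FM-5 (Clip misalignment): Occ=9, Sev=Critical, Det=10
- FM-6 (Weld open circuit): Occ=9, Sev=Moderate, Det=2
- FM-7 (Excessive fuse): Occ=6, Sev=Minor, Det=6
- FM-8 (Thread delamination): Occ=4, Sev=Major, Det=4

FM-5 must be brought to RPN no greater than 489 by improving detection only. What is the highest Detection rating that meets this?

5

FM-5: S=10, O=9, D=10 → current RPN = 900.
Fixed product = 90. Need 90 × D ≤ 489, so D ≤ 489/90 = 5.43.
Maximum integer Detection rating = 5 (gives RPN 450; D=6 would give 540 > 489).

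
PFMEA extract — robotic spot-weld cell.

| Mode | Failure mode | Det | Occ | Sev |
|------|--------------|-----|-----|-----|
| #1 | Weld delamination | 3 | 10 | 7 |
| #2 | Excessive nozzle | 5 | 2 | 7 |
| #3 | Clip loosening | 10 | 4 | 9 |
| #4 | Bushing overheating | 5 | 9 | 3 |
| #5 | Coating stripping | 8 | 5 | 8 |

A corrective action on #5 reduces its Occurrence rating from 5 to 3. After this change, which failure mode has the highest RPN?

RPN = Severity × Occurrence × Detection:
  #1: 7 × 10 × 3 = 210
  #2: 7 × 2 × 5 = 70
  #3: 9 × 4 × 10 = 360
  #4: 3 × 9 × 5 = 135
  #5: 8 × 5 × 8 = 320
After action: #5 → 8 × 3 × 8 = 192.
Revised RPNs: #3=360, #1=210, #5=192, #4=135, #2=70.
Highest is now #3 (360).

#3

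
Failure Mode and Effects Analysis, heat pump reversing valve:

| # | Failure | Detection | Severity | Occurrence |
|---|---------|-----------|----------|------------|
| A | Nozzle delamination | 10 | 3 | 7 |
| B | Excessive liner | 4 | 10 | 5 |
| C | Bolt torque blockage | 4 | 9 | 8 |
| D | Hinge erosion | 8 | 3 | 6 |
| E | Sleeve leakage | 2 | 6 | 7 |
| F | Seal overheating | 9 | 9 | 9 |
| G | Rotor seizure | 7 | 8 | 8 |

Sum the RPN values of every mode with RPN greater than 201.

RPN = Severity × Occurrence × Detection:
  A: 3 × 7 × 10 = 210
  B: 10 × 5 × 4 = 200
  C: 9 × 8 × 4 = 288
  D: 3 × 6 × 8 = 144
  E: 6 × 7 × 2 = 84
  F: 9 × 9 × 9 = 729
  G: 8 × 8 × 7 = 448
RPN > 201: A (210), C (288), F (729), G (448).
Sum: 210 + 288 + 729 + 448 = 1675.

1675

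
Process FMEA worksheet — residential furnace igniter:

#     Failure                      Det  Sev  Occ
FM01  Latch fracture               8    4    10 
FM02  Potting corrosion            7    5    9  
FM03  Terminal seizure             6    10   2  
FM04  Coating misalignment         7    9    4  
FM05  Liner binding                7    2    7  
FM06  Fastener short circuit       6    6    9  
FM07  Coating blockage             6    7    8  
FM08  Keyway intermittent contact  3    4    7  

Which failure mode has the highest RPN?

FM07

RPN = Severity × Occurrence × Detection:
  FM01: 4 × 10 × 8 = 320
  FM02: 5 × 9 × 7 = 315
  FM03: 10 × 2 × 6 = 120
  FM04: 9 × 4 × 7 = 252
  FM05: 2 × 7 × 7 = 98
  FM06: 6 × 9 × 6 = 324
  FM07: 7 × 8 × 6 = 336
  FM08: 4 × 7 × 3 = 84
Highest RPN is 336 → FM07.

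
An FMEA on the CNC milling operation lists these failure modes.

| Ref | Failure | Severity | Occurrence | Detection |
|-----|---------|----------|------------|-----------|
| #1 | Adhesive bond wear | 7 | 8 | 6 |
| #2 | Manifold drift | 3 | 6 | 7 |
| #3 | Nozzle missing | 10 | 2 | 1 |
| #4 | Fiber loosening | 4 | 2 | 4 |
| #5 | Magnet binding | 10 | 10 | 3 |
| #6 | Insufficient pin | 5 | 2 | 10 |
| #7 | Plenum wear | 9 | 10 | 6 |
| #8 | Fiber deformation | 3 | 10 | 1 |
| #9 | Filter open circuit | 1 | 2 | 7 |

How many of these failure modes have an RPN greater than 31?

RPN = Severity × Occurrence × Detection:
  #1: 7 × 8 × 6 = 336
  #2: 3 × 6 × 7 = 126
  #3: 10 × 2 × 1 = 20
  #4: 4 × 2 × 4 = 32
  #5: 10 × 10 × 3 = 300
  #6: 5 × 2 × 10 = 100
  #7: 9 × 10 × 6 = 540
  #8: 3 × 10 × 1 = 30
  #9: 1 × 2 × 7 = 14
Modes with RPN > 31: #1 (336), #2 (126), #4 (32), #5 (300), #6 (100), #7 (540) → 6.

6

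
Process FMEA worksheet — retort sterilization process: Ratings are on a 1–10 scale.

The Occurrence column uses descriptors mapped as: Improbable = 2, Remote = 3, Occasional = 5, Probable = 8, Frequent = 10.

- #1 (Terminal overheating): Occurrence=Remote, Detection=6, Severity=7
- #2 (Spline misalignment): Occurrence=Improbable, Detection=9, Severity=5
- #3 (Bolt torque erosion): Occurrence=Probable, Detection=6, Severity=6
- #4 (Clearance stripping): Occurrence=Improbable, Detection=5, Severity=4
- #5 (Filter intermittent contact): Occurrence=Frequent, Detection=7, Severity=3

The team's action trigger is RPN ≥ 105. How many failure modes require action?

3

RPN = Severity × Occurrence × Detection:
  #1: 7 × 3 × 6 = 126
  #2: 5 × 2 × 9 = 90
  #3: 6 × 8 × 6 = 288
  #4: 4 × 2 × 5 = 40
  #5: 3 × 10 × 7 = 210
Modes with RPN ≥ 105: #1 (126), #3 (288), #5 (210) → 3.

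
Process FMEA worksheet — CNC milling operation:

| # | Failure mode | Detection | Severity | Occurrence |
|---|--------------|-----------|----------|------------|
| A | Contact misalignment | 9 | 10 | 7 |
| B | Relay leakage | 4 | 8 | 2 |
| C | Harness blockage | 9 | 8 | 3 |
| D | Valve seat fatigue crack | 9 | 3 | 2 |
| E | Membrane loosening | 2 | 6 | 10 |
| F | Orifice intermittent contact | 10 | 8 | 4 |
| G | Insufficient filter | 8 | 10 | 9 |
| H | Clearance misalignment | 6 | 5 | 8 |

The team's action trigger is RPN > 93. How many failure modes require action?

RPN = Severity × Occurrence × Detection:
  A: 10 × 7 × 9 = 630
  B: 8 × 2 × 4 = 64
  C: 8 × 3 × 9 = 216
  D: 3 × 2 × 9 = 54
  E: 6 × 10 × 2 = 120
  F: 8 × 4 × 10 = 320
  G: 10 × 9 × 8 = 720
  H: 5 × 8 × 6 = 240
Modes with RPN > 93: A (630), C (216), E (120), F (320), G (720), H (240) → 6.

6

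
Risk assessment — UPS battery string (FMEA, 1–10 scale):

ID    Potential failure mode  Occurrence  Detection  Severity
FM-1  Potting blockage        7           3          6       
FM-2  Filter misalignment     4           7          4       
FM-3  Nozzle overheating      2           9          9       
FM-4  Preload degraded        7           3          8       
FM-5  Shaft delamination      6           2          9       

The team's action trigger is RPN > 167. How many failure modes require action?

1

RPN = Severity × Occurrence × Detection:
  FM-1: 6 × 7 × 3 = 126
  FM-2: 4 × 4 × 7 = 112
  FM-3: 9 × 2 × 9 = 162
  FM-4: 8 × 7 × 3 = 168
  FM-5: 9 × 6 × 2 = 108
Modes with RPN > 167: FM-4 (168) → 1.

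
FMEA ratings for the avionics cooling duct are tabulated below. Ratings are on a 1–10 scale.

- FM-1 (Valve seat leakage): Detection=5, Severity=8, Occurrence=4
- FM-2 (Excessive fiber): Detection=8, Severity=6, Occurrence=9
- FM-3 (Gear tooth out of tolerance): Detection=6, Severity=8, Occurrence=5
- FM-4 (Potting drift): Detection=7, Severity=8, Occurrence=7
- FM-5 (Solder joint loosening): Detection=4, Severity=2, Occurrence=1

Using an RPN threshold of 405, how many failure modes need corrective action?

RPN = Severity × Occurrence × Detection:
  FM-1: 8 × 4 × 5 = 160
  FM-2: 6 × 9 × 8 = 432
  FM-3: 8 × 5 × 6 = 240
  FM-4: 8 × 7 × 7 = 392
  FM-5: 2 × 1 × 4 = 8
Modes with RPN ≥ 405: FM-2 (432) → 1.

1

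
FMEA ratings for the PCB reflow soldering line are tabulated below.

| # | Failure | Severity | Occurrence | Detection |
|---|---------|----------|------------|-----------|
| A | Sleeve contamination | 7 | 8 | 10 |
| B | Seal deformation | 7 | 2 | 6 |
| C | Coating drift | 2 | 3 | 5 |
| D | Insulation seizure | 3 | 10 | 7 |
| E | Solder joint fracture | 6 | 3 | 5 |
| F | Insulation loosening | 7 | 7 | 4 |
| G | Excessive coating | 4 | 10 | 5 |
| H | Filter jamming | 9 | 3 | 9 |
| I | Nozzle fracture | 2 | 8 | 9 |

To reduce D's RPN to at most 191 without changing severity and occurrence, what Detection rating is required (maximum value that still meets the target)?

D: S=3, O=10, D=7 → current RPN = 210.
Fixed product = 30. Need 30 × D ≤ 191, so D ≤ 191/30 = 6.37.
Maximum integer Detection rating = 6 (gives RPN 180; D=7 would give 210 > 191).

6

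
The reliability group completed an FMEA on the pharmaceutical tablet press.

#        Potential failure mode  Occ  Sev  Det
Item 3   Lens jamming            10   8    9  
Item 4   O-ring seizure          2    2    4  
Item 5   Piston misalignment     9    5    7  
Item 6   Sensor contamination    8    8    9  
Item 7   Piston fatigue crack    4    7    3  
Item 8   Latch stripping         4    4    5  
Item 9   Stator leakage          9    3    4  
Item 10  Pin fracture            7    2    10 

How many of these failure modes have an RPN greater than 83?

6

RPN = Severity × Occurrence × Detection:
  Item 3: 8 × 10 × 9 = 720
  Item 4: 2 × 2 × 4 = 16
  Item 5: 5 × 9 × 7 = 315
  Item 6: 8 × 8 × 9 = 576
  Item 7: 7 × 4 × 3 = 84
  Item 8: 4 × 4 × 5 = 80
  Item 9: 3 × 9 × 4 = 108
  Item 10: 2 × 7 × 10 = 140
Modes with RPN > 83: Item 3 (720), Item 5 (315), Item 6 (576), Item 7 (84), Item 9 (108), Item 10 (140) → 6.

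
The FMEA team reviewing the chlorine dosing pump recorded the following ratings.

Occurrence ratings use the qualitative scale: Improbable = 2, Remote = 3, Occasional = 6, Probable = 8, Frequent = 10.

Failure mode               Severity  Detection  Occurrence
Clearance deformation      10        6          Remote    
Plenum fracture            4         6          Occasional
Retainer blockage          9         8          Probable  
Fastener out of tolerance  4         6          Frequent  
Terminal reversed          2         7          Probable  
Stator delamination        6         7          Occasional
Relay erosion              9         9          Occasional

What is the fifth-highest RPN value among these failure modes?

180

RPN = Severity × Occurrence × Detection:
  Clearance deformation: 10 × 3 × 6 = 180
  Plenum fracture: 4 × 6 × 6 = 144
  Retainer blockage: 9 × 8 × 8 = 576
  Fastener out of tolerance: 4 × 10 × 6 = 240
  Terminal reversed: 2 × 8 × 7 = 112
  Stator delamination: 6 × 6 × 7 = 252
  Relay erosion: 9 × 6 × 9 = 486
Sorted descending: 576, 486, 252, 240, 180, 144, 112.
The fifth-highest RPN is 180 (Clearance deformation).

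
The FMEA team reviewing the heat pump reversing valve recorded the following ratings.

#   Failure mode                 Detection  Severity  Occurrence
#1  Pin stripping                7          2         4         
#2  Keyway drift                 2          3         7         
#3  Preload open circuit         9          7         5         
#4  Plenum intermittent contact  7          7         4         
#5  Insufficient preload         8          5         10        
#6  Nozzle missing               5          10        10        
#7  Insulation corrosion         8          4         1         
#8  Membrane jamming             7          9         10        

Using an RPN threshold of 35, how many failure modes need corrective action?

RPN = Severity × Occurrence × Detection:
  #1: 2 × 4 × 7 = 56
  #2: 3 × 7 × 2 = 42
  #3: 7 × 5 × 9 = 315
  #4: 7 × 4 × 7 = 196
  #5: 5 × 10 × 8 = 400
  #6: 10 × 10 × 5 = 500
  #7: 4 × 1 × 8 = 32
  #8: 9 × 10 × 7 = 630
Modes with RPN ≥ 35: #1 (56), #2 (42), #3 (315), #4 (196), #5 (400), #6 (500), #8 (630) → 7.

7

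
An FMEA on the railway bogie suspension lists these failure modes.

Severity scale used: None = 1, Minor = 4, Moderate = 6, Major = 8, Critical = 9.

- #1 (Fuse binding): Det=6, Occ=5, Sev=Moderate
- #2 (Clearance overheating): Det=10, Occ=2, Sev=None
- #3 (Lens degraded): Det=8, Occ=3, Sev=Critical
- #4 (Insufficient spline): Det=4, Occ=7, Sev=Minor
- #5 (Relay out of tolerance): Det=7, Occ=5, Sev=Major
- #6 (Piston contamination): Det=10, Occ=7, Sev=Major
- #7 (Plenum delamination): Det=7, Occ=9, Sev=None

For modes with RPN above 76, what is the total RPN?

RPN = Severity × Occurrence × Detection:
  #1: 6 × 5 × 6 = 180
  #2: 1 × 2 × 10 = 20
  #3: 9 × 3 × 8 = 216
  #4: 4 × 7 × 4 = 112
  #5: 8 × 5 × 7 = 280
  #6: 8 × 7 × 10 = 560
  #7: 1 × 9 × 7 = 63
RPN > 76: #1 (180), #3 (216), #4 (112), #5 (280), #6 (560).
Sum: 180 + 216 + 112 + 280 + 560 = 1348.

1348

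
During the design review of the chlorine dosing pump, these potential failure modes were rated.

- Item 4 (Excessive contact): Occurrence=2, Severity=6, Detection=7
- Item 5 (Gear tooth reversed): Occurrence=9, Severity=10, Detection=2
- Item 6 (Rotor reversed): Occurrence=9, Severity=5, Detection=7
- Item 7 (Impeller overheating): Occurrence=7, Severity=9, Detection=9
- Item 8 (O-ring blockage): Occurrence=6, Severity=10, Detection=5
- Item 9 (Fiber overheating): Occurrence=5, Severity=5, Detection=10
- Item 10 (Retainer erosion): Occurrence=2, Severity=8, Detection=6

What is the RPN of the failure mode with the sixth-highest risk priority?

RPN = Severity × Occurrence × Detection:
  Item 4: 6 × 2 × 7 = 84
  Item 5: 10 × 9 × 2 = 180
  Item 6: 5 × 9 × 7 = 315
  Item 7: 9 × 7 × 9 = 567
  Item 8: 10 × 6 × 5 = 300
  Item 9: 5 × 5 × 10 = 250
  Item 10: 8 × 2 × 6 = 96
Sorted descending: 567, 315, 300, 250, 180, 96, 84.
The sixth-highest RPN is 96 (Item 10).

96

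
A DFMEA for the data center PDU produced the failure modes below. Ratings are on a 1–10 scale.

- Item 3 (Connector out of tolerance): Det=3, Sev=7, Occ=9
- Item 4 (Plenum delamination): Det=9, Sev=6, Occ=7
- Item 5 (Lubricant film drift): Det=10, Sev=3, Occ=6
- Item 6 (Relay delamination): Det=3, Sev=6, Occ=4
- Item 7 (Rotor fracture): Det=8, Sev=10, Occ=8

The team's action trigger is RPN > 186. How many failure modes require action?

3

RPN = Severity × Occurrence × Detection:
  Item 3: 7 × 9 × 3 = 189
  Item 4: 6 × 7 × 9 = 378
  Item 5: 3 × 6 × 10 = 180
  Item 6: 6 × 4 × 3 = 72
  Item 7: 10 × 8 × 8 = 640
Modes with RPN > 186: Item 3 (189), Item 4 (378), Item 7 (640) → 3.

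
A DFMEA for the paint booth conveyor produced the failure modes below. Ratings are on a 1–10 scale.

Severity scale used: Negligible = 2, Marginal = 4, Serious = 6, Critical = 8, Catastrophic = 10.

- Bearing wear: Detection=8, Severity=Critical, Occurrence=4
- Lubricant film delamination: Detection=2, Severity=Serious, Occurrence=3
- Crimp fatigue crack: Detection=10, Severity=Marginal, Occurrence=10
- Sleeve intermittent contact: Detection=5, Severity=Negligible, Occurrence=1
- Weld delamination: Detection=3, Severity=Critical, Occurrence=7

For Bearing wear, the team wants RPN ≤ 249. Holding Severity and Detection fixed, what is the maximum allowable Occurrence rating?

3

Bearing wear: S=8, O=4, D=8 → current RPN = 256.
Fixed product = 64. Need 64 × O ≤ 249, so O ≤ 249/64 = 3.89.
Maximum integer Occurrence rating = 3 (gives RPN 192; O=4 would give 256 > 249).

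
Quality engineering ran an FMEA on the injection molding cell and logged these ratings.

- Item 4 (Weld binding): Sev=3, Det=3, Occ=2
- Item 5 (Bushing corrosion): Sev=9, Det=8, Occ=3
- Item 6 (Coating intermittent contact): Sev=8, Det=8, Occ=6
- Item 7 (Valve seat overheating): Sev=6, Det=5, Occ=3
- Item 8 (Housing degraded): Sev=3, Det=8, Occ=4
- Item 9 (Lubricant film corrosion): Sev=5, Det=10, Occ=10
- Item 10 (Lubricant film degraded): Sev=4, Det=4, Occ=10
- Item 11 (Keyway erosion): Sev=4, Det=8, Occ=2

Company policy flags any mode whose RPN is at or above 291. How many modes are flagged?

2

RPN = Severity × Occurrence × Detection:
  Item 4: 3 × 2 × 3 = 18
  Item 5: 9 × 3 × 8 = 216
  Item 6: 8 × 6 × 8 = 384
  Item 7: 6 × 3 × 5 = 90
  Item 8: 3 × 4 × 8 = 96
  Item 9: 5 × 10 × 10 = 500
  Item 10: 4 × 10 × 4 = 160
  Item 11: 4 × 2 × 8 = 64
Modes with RPN ≥ 291: Item 6 (384), Item 9 (500) → 2.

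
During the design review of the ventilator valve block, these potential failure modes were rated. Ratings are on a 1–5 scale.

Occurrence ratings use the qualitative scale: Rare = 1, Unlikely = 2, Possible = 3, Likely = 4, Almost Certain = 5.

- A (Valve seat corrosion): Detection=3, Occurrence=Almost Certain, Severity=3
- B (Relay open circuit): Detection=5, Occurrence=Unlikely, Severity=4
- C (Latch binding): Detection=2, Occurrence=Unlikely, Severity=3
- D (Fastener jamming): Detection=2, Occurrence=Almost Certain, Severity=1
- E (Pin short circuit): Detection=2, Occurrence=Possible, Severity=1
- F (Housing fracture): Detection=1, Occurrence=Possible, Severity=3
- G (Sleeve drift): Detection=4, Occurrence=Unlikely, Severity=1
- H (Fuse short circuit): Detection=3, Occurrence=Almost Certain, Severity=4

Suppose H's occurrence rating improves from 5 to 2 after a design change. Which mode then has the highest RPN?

A

RPN = Severity × Occurrence × Detection:
  A: 3 × 5 × 3 = 45
  B: 4 × 2 × 5 = 40
  C: 3 × 2 × 2 = 12
  D: 1 × 5 × 2 = 10
  E: 1 × 3 × 2 = 6
  F: 3 × 3 × 1 = 9
  G: 1 × 2 × 4 = 8
  H: 4 × 5 × 3 = 60
After action: H → 4 × 2 × 3 = 24.
Revised RPNs: A=45, B=40, H=24, C=12, D=10, F=9, G=8, E=6.
Highest is now A (45).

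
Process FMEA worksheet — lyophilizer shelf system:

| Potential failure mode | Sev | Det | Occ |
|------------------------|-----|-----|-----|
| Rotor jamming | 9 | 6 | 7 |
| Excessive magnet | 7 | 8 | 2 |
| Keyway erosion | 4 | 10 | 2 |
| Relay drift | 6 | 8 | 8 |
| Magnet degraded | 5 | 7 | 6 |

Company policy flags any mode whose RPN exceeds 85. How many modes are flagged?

4

RPN = Severity × Occurrence × Detection:
  Rotor jamming: 9 × 7 × 6 = 378
  Excessive magnet: 7 × 2 × 8 = 112
  Keyway erosion: 4 × 2 × 10 = 80
  Relay drift: 6 × 8 × 8 = 384
  Magnet degraded: 5 × 6 × 7 = 210
Modes with RPN > 85: Rotor jamming (378), Excessive magnet (112), Relay drift (384), Magnet degraded (210) → 4.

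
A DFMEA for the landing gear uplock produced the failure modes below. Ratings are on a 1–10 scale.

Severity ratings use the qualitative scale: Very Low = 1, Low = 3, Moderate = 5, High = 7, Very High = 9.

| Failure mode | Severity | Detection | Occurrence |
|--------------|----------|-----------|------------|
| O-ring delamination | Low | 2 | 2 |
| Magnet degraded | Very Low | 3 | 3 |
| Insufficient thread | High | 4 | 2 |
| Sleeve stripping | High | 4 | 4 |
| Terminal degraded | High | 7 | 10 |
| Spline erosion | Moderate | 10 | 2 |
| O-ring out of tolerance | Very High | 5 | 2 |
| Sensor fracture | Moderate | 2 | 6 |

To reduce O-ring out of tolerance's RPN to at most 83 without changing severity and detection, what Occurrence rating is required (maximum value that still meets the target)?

1

O-ring out of tolerance: S=9, O=2, D=5 → current RPN = 90.
Fixed product = 45. Need 45 × O ≤ 83, so O ≤ 83/45 = 1.84.
Maximum integer Occurrence rating = 1 (gives RPN 45; O=2 would give 90 > 83).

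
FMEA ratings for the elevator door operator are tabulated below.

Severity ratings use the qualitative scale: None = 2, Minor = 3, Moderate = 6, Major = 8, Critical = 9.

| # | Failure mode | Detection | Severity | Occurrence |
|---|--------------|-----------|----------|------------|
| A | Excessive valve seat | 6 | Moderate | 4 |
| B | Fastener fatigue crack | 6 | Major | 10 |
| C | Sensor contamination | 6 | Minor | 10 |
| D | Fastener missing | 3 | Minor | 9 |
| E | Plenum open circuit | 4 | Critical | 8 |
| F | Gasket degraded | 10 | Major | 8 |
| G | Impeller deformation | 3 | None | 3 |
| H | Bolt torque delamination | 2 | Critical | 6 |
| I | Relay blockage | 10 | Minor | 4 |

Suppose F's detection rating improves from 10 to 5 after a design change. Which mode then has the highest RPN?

B

RPN = Severity × Occurrence × Detection:
  A: 6 × 4 × 6 = 144
  B: 8 × 10 × 6 = 480
  C: 3 × 10 × 6 = 180
  D: 3 × 9 × 3 = 81
  E: 9 × 8 × 4 = 288
  F: 8 × 8 × 10 = 640
  G: 2 × 3 × 3 = 18
  H: 9 × 6 × 2 = 108
  I: 3 × 4 × 10 = 120
After action: F → 8 × 8 × 5 = 320.
Revised RPNs: B=480, F=320, E=288, C=180, A=144, I=120, H=108, D=81, G=18.
Highest is now B (480).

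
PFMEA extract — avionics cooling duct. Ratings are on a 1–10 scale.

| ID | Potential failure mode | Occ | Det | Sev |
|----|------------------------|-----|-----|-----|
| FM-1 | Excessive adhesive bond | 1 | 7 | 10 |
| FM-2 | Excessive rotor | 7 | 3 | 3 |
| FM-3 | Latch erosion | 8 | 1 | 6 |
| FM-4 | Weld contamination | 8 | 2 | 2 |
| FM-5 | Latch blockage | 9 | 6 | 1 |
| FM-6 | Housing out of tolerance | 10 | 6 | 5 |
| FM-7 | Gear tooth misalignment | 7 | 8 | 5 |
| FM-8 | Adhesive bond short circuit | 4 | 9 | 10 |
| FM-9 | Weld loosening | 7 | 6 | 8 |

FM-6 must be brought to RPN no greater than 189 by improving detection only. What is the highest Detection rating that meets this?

FM-6: S=5, O=10, D=6 → current RPN = 300.
Fixed product = 50. Need 50 × D ≤ 189, so D ≤ 189/50 = 3.78.
Maximum integer Detection rating = 3 (gives RPN 150; D=4 would give 200 > 189).

3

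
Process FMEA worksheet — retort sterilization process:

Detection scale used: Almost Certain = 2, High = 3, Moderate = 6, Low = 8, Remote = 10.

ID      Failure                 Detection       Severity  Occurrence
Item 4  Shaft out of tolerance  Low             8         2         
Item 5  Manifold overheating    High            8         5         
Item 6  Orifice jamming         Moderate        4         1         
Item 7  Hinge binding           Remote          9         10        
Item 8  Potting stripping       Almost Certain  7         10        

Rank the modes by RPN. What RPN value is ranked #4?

120

RPN = Severity × Occurrence × Detection:
  Item 4: 8 × 2 × 8 = 128
  Item 5: 8 × 5 × 3 = 120
  Item 6: 4 × 1 × 6 = 24
  Item 7: 9 × 10 × 10 = 900
  Item 8: 7 × 10 × 2 = 140
Sorted descending: 900, 140, 128, 120, 24.
The fourth-highest RPN is 120 (Item 5).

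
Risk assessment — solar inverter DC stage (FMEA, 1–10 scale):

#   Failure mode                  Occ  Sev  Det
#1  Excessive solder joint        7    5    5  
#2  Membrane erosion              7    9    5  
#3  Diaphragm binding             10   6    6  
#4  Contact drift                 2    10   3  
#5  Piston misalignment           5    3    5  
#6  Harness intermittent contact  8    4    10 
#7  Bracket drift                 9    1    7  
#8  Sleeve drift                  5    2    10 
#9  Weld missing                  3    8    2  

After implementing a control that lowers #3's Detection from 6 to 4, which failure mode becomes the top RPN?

RPN = Severity × Occurrence × Detection:
  #1: 5 × 7 × 5 = 175
  #2: 9 × 7 × 5 = 315
  #3: 6 × 10 × 6 = 360
  #4: 10 × 2 × 3 = 60
  #5: 3 × 5 × 5 = 75
  #6: 4 × 8 × 10 = 320
  #7: 1 × 9 × 7 = 63
  #8: 2 × 5 × 10 = 100
  #9: 8 × 3 × 2 = 48
After action: #3 → 6 × 10 × 4 = 240.
Revised RPNs: #6=320, #2=315, #3=240, #1=175, #8=100, #5=75, #7=63, #4=60, #9=48.
Highest is now #6 (320).

#6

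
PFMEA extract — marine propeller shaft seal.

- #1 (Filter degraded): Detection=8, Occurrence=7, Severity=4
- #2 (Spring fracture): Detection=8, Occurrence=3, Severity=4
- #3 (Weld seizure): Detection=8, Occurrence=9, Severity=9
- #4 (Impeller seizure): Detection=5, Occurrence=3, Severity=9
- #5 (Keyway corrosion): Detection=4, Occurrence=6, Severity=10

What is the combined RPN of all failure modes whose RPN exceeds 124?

RPN = Severity × Occurrence × Detection:
  #1: 4 × 7 × 8 = 224
  #2: 4 × 3 × 8 = 96
  #3: 9 × 9 × 8 = 648
  #4: 9 × 3 × 5 = 135
  #5: 10 × 6 × 4 = 240
RPN > 124: #1 (224), #3 (648), #4 (135), #5 (240).
Sum: 224 + 648 + 135 + 240 = 1247.

1247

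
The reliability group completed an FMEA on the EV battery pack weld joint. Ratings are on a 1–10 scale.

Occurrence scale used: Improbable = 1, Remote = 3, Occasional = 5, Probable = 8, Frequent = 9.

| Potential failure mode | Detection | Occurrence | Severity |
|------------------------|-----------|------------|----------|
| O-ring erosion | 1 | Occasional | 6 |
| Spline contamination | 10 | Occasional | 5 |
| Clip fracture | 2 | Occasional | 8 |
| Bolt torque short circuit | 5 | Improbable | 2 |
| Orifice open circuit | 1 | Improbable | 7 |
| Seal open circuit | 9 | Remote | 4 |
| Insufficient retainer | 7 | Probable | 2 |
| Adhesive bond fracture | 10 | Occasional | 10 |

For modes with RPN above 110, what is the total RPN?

RPN = Severity × Occurrence × Detection:
  O-ring erosion: 6 × 5 × 1 = 30
  Spline contamination: 5 × 5 × 10 = 250
  Clip fracture: 8 × 5 × 2 = 80
  Bolt torque short circuit: 2 × 1 × 5 = 10
  Orifice open circuit: 7 × 1 × 1 = 7
  Seal open circuit: 4 × 3 × 9 = 108
  Insufficient retainer: 2 × 8 × 7 = 112
  Adhesive bond fracture: 10 × 5 × 10 = 500
RPN > 110: Spline contamination (250), Insufficient retainer (112), Adhesive bond fracture (500).
Sum: 250 + 112 + 500 = 862.

862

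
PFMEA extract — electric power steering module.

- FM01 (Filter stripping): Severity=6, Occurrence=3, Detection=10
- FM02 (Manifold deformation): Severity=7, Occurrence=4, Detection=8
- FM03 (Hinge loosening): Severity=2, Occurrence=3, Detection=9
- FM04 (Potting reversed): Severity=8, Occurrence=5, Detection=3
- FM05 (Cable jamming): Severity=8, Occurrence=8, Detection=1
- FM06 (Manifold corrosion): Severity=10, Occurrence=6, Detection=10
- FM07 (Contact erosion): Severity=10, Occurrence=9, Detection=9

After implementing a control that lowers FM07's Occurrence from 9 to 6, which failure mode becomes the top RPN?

RPN = Severity × Occurrence × Detection:
  FM01: 6 × 3 × 10 = 180
  FM02: 7 × 4 × 8 = 224
  FM03: 2 × 3 × 9 = 54
  FM04: 8 × 5 × 3 = 120
  FM05: 8 × 8 × 1 = 64
  FM06: 10 × 6 × 10 = 600
  FM07: 10 × 9 × 9 = 810
After action: FM07 → 10 × 6 × 9 = 540.
Revised RPNs: FM06=600, FM07=540, FM02=224, FM01=180, FM04=120, FM05=64, FM03=54.
Highest is now FM06 (600).

FM06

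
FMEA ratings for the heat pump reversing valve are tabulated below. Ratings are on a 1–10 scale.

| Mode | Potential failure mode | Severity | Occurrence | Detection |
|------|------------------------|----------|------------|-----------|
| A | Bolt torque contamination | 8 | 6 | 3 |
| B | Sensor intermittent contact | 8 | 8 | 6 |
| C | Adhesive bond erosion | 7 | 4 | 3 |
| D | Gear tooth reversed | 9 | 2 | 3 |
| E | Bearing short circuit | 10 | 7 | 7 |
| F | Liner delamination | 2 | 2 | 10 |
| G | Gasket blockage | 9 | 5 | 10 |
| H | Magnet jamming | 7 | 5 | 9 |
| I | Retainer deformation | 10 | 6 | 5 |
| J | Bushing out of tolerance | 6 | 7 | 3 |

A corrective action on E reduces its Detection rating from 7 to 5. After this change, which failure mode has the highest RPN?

RPN = Severity × Occurrence × Detection:
  A: 8 × 6 × 3 = 144
  B: 8 × 8 × 6 = 384
  C: 7 × 4 × 3 = 84
  D: 9 × 2 × 3 = 54
  E: 10 × 7 × 7 = 490
  F: 2 × 2 × 10 = 40
  G: 9 × 5 × 10 = 450
  H: 7 × 5 × 9 = 315
  I: 10 × 6 × 5 = 300
  J: 6 × 7 × 3 = 126
After action: E → 10 × 7 × 5 = 350.
Revised RPNs: G=450, B=384, E=350, H=315, I=300, A=144, J=126, C=84, D=54, F=40.
Highest is now G (450).

G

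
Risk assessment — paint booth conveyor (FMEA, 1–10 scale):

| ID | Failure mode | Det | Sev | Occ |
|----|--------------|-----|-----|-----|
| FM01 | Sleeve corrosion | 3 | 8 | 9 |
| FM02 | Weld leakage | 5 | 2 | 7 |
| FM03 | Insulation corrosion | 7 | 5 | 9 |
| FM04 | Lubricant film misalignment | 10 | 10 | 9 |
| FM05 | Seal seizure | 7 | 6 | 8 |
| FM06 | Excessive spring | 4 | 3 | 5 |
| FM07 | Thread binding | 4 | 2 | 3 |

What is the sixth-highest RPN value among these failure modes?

RPN = Severity × Occurrence × Detection:
  FM01: 8 × 9 × 3 = 216
  FM02: 2 × 7 × 5 = 70
  FM03: 5 × 9 × 7 = 315
  FM04: 10 × 9 × 10 = 900
  FM05: 6 × 8 × 7 = 336
  FM06: 3 × 5 × 4 = 60
  FM07: 2 × 3 × 4 = 24
Sorted descending: 900, 336, 315, 216, 70, 60, 24.
The sixth-highest RPN is 60 (FM06).

60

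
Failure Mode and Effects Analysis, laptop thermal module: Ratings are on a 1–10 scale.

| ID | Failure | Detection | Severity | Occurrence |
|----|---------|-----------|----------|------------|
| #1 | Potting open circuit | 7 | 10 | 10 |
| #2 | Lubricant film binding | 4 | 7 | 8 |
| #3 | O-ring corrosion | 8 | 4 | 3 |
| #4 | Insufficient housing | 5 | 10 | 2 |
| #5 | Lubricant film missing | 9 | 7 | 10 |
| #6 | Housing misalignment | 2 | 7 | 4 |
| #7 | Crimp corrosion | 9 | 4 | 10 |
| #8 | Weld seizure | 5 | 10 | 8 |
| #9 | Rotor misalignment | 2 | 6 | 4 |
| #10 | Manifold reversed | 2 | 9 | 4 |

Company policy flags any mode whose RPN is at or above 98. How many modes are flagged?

RPN = Severity × Occurrence × Detection:
  #1: 10 × 10 × 7 = 700
  #2: 7 × 8 × 4 = 224
  #3: 4 × 3 × 8 = 96
  #4: 10 × 2 × 5 = 100
  #5: 7 × 10 × 9 = 630
  #6: 7 × 4 × 2 = 56
  #7: 4 × 10 × 9 = 360
  #8: 10 × 8 × 5 = 400
  #9: 6 × 4 × 2 = 48
  #10: 9 × 4 × 2 = 72
Modes with RPN ≥ 98: #1 (700), #2 (224), #4 (100), #5 (630), #7 (360), #8 (400) → 6.

6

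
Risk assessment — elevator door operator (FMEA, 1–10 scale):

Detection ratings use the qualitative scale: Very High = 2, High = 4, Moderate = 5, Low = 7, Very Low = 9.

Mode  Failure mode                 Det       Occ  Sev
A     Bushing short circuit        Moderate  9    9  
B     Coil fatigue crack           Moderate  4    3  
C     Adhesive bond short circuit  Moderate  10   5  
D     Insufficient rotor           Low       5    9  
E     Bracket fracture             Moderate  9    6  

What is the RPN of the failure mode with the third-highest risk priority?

270

RPN = Severity × Occurrence × Detection:
  A: 9 × 9 × 5 = 405
  B: 3 × 4 × 5 = 60
  C: 5 × 10 × 5 = 250
  D: 9 × 5 × 7 = 315
  E: 6 × 9 × 5 = 270
Sorted descending: 405, 315, 270, 250, 60.
The third-highest RPN is 270 (E).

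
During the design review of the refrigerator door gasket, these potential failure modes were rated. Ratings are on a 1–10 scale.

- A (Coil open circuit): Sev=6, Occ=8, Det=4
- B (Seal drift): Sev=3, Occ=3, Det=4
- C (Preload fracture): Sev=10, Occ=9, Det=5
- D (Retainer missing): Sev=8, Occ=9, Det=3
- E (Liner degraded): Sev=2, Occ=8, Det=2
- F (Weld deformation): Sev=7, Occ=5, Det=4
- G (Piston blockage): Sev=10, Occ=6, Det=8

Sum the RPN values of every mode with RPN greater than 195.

1146

RPN = Severity × Occurrence × Detection:
  A: 6 × 8 × 4 = 192
  B: 3 × 3 × 4 = 36
  C: 10 × 9 × 5 = 450
  D: 8 × 9 × 3 = 216
  E: 2 × 8 × 2 = 32
  F: 7 × 5 × 4 = 140
  G: 10 × 6 × 8 = 480
RPN > 195: C (450), D (216), G (480).
Sum: 450 + 216 + 480 = 1146.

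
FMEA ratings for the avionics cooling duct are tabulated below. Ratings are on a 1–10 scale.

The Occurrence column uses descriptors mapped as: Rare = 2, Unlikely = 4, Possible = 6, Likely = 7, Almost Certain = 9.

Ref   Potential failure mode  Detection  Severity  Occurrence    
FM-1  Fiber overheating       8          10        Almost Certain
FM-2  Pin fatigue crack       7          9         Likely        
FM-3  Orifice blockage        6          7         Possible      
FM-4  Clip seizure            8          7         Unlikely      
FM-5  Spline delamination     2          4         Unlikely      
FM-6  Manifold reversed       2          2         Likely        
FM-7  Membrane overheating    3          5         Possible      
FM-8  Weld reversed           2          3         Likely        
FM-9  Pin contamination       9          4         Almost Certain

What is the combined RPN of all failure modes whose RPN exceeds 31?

2125

RPN = Severity × Occurrence × Detection:
  FM-1: 10 × 9 × 8 = 720
  FM-2: 9 × 7 × 7 = 441
  FM-3: 7 × 6 × 6 = 252
  FM-4: 7 × 4 × 8 = 224
  FM-5: 4 × 4 × 2 = 32
  FM-6: 2 × 7 × 2 = 28
  FM-7: 5 × 6 × 3 = 90
  FM-8: 3 × 7 × 2 = 42
  FM-9: 4 × 9 × 9 = 324
RPN > 31: FM-1 (720), FM-2 (441), FM-3 (252), FM-4 (224), FM-5 (32), FM-7 (90), FM-8 (42), FM-9 (324).
Sum: 720 + 441 + 252 + 224 + 32 + 90 + 42 + 324 = 2125.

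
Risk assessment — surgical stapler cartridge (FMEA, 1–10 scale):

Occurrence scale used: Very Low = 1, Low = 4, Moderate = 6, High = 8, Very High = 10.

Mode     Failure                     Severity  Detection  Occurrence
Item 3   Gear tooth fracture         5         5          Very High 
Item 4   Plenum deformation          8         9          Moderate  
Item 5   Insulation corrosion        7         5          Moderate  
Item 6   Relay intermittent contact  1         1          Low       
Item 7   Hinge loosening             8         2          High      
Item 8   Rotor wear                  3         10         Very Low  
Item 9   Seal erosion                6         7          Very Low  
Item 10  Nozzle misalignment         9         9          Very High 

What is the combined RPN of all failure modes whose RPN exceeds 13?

1902

RPN = Severity × Occurrence × Detection:
  Item 3: 5 × 10 × 5 = 250
  Item 4: 8 × 6 × 9 = 432
  Item 5: 7 × 6 × 5 = 210
  Item 6: 1 × 4 × 1 = 4
  Item 7: 8 × 8 × 2 = 128
  Item 8: 3 × 1 × 10 = 30
  Item 9: 6 × 1 × 7 = 42
  Item 10: 9 × 10 × 9 = 810
RPN > 13: Item 3 (250), Item 4 (432), Item 5 (210), Item 7 (128), Item 8 (30), Item 9 (42), Item 10 (810).
Sum: 250 + 432 + 210 + 128 + 30 + 42 + 810 = 1902.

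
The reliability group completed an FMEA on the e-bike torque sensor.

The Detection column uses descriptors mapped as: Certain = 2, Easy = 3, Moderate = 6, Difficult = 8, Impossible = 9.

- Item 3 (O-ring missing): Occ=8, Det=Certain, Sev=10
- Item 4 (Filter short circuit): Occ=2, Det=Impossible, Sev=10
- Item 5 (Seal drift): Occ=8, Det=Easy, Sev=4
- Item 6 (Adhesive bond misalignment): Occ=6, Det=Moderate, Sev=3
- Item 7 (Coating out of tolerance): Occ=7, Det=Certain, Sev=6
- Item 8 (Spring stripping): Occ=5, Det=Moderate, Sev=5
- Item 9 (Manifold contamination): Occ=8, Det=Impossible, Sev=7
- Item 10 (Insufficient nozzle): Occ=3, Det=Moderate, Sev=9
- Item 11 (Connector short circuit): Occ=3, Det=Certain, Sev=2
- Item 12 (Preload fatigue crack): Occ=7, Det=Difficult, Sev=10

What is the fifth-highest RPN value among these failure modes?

RPN = Severity × Occurrence × Detection:
  Item 3: 10 × 8 × 2 = 160
  Item 4: 10 × 2 × 9 = 180
  Item 5: 4 × 8 × 3 = 96
  Item 6: 3 × 6 × 6 = 108
  Item 7: 6 × 7 × 2 = 84
  Item 8: 5 × 5 × 6 = 150
  Item 9: 7 × 8 × 9 = 504
  Item 10: 9 × 3 × 6 = 162
  Item 11: 2 × 3 × 2 = 12
  Item 12: 10 × 7 × 8 = 560
Sorted descending: 560, 504, 180, 162, 160, 150, 108, 96, 84, 12.
The fifth-highest RPN is 160 (Item 3).

160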